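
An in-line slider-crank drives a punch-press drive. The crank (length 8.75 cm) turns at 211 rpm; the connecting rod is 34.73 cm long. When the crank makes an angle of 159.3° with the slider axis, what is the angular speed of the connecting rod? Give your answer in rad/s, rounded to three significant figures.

5.23

ω = 22.1 rad/s (converted from 211 rpm).
The rod makes angle φ with the slider axis where L sinφ = r sinθ; differentiating, L cosφ·φ̇ = r ω cosθ.
L cosφ = √(L² − r² sin²θ) = 0.34592 m.
|ω_rod| = r ω |cosθ| / √(L² − r² sin²θ) = 0.0875·22.1·0.93544/0.34592 = 5.2283 rad/s.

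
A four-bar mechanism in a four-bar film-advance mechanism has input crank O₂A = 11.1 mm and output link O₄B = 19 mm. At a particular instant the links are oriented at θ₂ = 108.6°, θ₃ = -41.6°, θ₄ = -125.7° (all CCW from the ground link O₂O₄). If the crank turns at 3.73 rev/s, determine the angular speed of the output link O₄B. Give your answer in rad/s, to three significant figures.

ω₂ = 23.44 rad/s (from 3.73 rev/s).
Differentiating the loop-closure r₂e^{iθ₂}+r₃e^{iθ₃}=r₁+r₄e^{iθ₄} gives r₂ω₂e^{iθ₂}+r₃ω₃e^{iθ₃}=r₄ω₄e^{iθ₄}.
Eliminating the other unknown: ω₄ = r₂ω₂ sin(θ₂−θ₃) / [r₄ sin(θ₄−θ₃)].
Numerator sine = +0.49697; denominator sine = -0.99470.
Result = 0.0111·23.44·(+0.49697) / (0.019·(-0.99470)) = -6.8407 rad/s; magnitude 6.8407 rad/s.

6.84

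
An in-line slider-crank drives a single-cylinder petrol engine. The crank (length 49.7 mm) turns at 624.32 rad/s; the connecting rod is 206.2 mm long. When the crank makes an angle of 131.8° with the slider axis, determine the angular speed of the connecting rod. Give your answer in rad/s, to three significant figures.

ω = 624.3 rad/s
The rod makes angle φ with the slider axis where L sinφ = r sinθ; differentiating, L cosφ·φ̇ = r ω cosθ.
L cosφ = √(L² − r² sin²θ) = 0.20284 m.
|ω_rod| = r ω |cosθ| / √(L² − r² sin²θ) = 0.0497·624.3·0.66653/0.20284 = 101.96 rad/s.

102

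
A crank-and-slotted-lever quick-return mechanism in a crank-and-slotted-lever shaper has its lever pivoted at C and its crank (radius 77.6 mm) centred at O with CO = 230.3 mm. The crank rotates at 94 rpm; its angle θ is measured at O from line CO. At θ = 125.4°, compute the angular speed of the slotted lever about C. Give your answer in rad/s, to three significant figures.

1.11

ω = 9.844 rad/s (from 94 rpm).
Crank pin A relative to C: A = (d + r cosθ, r sinθ); lever angle φ = atan2(r sinθ, d + r cosθ).
Differentiating tanφ: φ̇ = rω(d cosθ + r)/(d² + r² + 2dr cosθ).
d² + r² + 2dr cosθ = |CA|² = 0.0383549 m²;  d cosθ + r = -0.055808 m.
|ω_lever| = |0.0776·9.844·-0.055808| / 0.0383549 = 1.1115 rad/s.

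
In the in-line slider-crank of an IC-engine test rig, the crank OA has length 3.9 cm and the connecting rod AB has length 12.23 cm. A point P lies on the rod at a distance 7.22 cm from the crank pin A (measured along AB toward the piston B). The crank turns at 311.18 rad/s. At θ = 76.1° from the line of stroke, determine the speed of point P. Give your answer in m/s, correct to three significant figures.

12.4

ω = 311.2 rad/s.  Crank-pin speed |V_A| = rω = 12.136 m/s, perpendicular to OA.
Rod angle: sinφ = −(r/L) sinθ ⇒ φ = -18.032°; ω_rod = −rω cosθ/√(L²−r²sin²θ) = -25.07 rad/s.
V_P = V_A + ω_rod × AP, with AP = 0.0722 m along the rod.
Components: V_Px = −rω sinθ − a·ω_rod·sinφ = -12.341 m/s;  V_Py = rω cosθ + a·ω_rod·cosφ = +1.1943 m/s.
|V_P| = √(V_Px² + V_Py²) = 12.399 m/s.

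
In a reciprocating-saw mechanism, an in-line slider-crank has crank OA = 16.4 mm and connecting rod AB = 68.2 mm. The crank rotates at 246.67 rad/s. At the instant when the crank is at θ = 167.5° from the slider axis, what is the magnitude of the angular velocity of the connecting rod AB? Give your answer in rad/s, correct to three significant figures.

ω = 246.7 rad/s
The rod makes angle φ with the slider axis where L sinφ = r sinθ; differentiating, L cosφ·φ̇ = r ω cosθ.
L cosφ = √(L² − r² sin²θ) = 0.068108 m.
|ω_rod| = r ω |cosθ| / √(L² − r² sin²θ) = 0.0164·246.7·0.97630/0.068108 = 57.989 rad/s.

58.0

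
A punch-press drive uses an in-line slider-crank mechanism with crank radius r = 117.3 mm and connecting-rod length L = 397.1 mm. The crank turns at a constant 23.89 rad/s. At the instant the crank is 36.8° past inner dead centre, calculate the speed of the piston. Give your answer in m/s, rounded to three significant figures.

ω = 23.89 rad/s
For an in-line slider-crank, x = r cosθ + √(L² − r² sin²θ), so v = −rω sinθ·[1 + r cosθ/√(L² − r² sin²θ)].
With r = 0.1173 m, L = 0.3971 m, θ = 36.8°: √(L² − r² sin²θ) = 0.39083 m.
v = −0.1173·23.89·0.59902·[1 + 0.1173·0.80073/0.39083] = -2.0821 m/s.
|v| = 2.0821 m/s.

2.08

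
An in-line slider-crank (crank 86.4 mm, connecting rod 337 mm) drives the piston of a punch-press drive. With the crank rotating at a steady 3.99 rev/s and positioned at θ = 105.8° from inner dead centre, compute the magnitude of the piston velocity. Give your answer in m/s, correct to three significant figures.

ω = 2π·3.99 = 25.07 rad/s
For an in-line slider-crank, x = r cosθ + √(L² − r² sin²θ), so v = −rω sinθ·[1 + r cosθ/√(L² − r² sin²θ)].
With r = 0.0864 m, L = 0.337 m, θ = 105.8°: √(L² − r² sin²θ) = 0.32658 m.
v = −0.0864·25.07·0.96222·[1 + 0.0864·-0.27228/0.32658] = -1.9341 m/s.
|v| = 1.9341 m/s.

1.93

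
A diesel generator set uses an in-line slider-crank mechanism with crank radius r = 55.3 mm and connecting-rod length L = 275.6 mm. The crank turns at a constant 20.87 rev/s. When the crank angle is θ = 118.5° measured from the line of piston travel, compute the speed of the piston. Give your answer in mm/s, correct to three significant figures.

5750

ω = 2π·20.9 = 131.1 rad/s
For an in-line slider-crank, x = r cosθ + √(L² − r² sin²θ), so v = −rω sinθ·[1 + r cosθ/√(L² − r² sin²θ)].
With r = 0.0553 m, L = 0.2756 m, θ = 118.5°: √(L² − r² sin²θ) = 0.27128 m.
v = −0.0553·131.1·0.87882·[1 + 0.0553·-0.47716/0.27128] = -5.7529 m/s.
|v| = 5.7529 m/s = 5752.9 mm/s.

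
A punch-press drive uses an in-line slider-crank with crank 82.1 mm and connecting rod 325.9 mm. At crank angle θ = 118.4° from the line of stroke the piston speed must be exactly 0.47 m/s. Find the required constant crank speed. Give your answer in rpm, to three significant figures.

70.9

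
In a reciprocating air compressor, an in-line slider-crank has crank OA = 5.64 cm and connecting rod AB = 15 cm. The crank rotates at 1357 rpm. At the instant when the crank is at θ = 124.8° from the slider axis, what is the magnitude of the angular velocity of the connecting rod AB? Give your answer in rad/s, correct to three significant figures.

ω = 142.1 rad/s (converted from 1357 rpm).
The rod makes angle φ with the slider axis where L sinφ = r sinθ; differentiating, L cosφ·φ̇ = r ω cosθ.
L cosφ = √(L² − r² sin²θ) = 0.14267 m.
|ω_rod| = r ω |cosθ| / √(L² − r² sin²θ) = 0.0564·142.1·0.57071/0.14267 = 32.06 rad/s.

32.1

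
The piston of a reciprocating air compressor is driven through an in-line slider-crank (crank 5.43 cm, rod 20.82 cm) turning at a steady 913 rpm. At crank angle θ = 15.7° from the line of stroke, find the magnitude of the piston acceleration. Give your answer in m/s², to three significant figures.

ω = 2π·913/60 = 95.61 rad/s
x(θ) = r cosθ + √(L² − r² sin²θ); with ω constant, a = ω²·d²x/dθ².
d²x/dθ² = −r cosθ − r²(cos2θ)/√u − r⁴ sin²2θ/(4u^{3/2}),  u = L² − r² sin²θ = 0.0431313 m².
Substituting r = 0.0543 m, L = 0.2082 m, θ = 15.7°: d²x/dθ² = -0.064458 m.
a = ω²·d²x/dθ² = (95.61)²·(-0.064458) = -589.22 m/s²;  |a| = 589.22 m/s².

589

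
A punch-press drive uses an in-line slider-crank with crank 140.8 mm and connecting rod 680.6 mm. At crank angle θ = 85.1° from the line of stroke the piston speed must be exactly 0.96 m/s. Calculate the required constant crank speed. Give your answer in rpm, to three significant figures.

64.2

For an in-line slider-crank, |v_piston| = rω|sinθ|·[1 + r cosθ/√(L² − r² sin²θ)].
With r = 0.1408 m, L = 0.6806 m, θ = 85.1°: the bracketed kinematic factor |dx/dθ| = 0.14282 m.
ω = v/|dx/dθ| = 0.96/0.14282 = 6.7218 rad/s.
N = 60ω/(2π) = 64.189 rpm.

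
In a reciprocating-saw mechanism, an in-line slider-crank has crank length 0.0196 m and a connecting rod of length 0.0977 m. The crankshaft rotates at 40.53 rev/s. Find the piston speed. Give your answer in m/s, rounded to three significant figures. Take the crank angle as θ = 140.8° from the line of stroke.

2.66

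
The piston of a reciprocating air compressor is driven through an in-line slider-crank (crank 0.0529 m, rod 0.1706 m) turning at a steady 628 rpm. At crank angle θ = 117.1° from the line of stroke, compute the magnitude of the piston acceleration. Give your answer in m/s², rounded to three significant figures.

ω = 2π·628/60 = 65.76 rad/s
x(θ) = r cosθ + √(L² − r² sin²θ); with ω constant, a = ω²·d²x/dθ².
d²x/dθ² = −r cosθ − r²(cos2θ)/√u − r⁴ sin²2θ/(4u^{3/2}),  u = L² − r² sin²θ = 0.0268867 m².
Substituting r = 0.0529 m, L = 0.1706 m, θ = 117.1°: d²x/dθ² = +0.033789 m.
a = ω²·d²x/dθ² = (65.76)²·(+0.033789) = +146.14 m/s²;  |a| = 146.14 m/s².

146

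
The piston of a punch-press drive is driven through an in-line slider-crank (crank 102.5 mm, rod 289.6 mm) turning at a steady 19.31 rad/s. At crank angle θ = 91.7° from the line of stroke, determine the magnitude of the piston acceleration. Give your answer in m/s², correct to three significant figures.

15.6

ω = 19.31 rad/s
x(θ) = r cosθ + √(L² − r² sin²θ); with ω constant, a = ω²·d²x/dθ².
d²x/dθ² = −r cosθ − r²(cos2θ)/√u − r⁴ sin²2θ/(4u^{3/2}),  u = L² − r² sin²θ = 0.0733712 m².
Substituting r = 0.1025 m, L = 0.2896 m, θ = 91.7°: d²x/dθ² = +0.041755 m.
a = ω²·d²x/dθ² = (19.31)²·(+0.041755) = +15.569 m/s²;  |a| = 15.569 m/s².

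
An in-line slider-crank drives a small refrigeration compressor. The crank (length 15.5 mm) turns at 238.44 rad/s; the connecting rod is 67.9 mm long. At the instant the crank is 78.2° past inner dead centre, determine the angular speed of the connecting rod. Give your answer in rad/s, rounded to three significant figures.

11.4

ω = 238.4 rad/s
The rod makes angle φ with the slider axis where L sinφ = r sinθ; differentiating, L cosφ·φ̇ = r ω cosθ.
L cosφ = √(L² − r² sin²θ) = 0.066183 m.
|ω_rod| = r ω |cosθ| / √(L² − r² sin²θ) = 0.0155·238.4·0.20450/0.066183 = 11.42 rad/s.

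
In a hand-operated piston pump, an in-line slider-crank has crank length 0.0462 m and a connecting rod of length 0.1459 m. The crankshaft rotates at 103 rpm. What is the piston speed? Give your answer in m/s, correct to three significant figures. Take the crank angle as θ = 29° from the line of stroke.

0.309

ω = 2π·103/60 = 10.79 rad/s
For an in-line slider-crank, x = r cosθ + √(L² − r² sin²θ), so v = −rω sinθ·[1 + r cosθ/√(L² − r² sin²θ)].
With r = 0.0462 m, L = 0.1459 m, θ = 29°: √(L² − r² sin²θ) = 0.14417 m.
v = −0.0462·10.79·0.48481·[1 + 0.0462·0.87462/0.14417] = -0.3093 m/s.
|v| = 0.3093 m/s.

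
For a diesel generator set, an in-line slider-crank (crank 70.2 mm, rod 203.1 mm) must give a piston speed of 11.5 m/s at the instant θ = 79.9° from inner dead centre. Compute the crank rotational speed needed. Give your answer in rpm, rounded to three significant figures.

1490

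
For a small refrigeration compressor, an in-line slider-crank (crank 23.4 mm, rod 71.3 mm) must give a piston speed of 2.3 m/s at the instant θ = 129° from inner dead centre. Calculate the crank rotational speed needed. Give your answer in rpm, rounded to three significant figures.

1540

For an in-line slider-crank, |v_piston| = rω|sinθ|·[1 + r cosθ/√(L² − r² sin²θ)].
With r = 0.0234 m, L = 0.0713 m, θ = 129°: the bracketed kinematic factor |dx/dθ| = 0.014301 m.
ω = v/|dx/dθ| = 2.3/0.014301 = 160.83 rad/s.
N = 60ω/(2π) = 1535.8 rpm.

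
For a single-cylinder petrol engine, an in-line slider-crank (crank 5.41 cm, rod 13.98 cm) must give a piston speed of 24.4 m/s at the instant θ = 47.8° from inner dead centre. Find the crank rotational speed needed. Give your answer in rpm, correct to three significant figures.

For an in-line slider-crank, |v_piston| = rω|sinθ|·[1 + r cosθ/√(L² − r² sin²θ)].
With r = 0.0541 m, L = 0.1398 m, θ = 47.8°: the bracketed kinematic factor |dx/dθ| = 0.050952 m.
ω = v/|dx/dθ| = 24.4/0.050952 = 478.88 rad/s.
N = 60ω/(2π) = 4573 rpm.

4570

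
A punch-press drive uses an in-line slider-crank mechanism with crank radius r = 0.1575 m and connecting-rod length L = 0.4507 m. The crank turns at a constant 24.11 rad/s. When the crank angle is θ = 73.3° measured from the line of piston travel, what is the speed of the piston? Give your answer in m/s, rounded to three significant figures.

4.02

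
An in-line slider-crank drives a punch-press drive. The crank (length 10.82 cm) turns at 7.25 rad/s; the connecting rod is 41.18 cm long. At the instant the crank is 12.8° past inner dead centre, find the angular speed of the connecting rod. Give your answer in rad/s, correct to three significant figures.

1.86

ω = 7.25 rad/s
The rod makes angle φ with the slider axis where L sinφ = r sinθ; differentiating, L cosφ·φ̇ = r ω cosθ.
L cosφ = √(L² − r² sin²θ) = 0.4111 m.
|ω_rod| = r ω |cosθ| / √(L² − r² sin²θ) = 0.1082·7.25·0.97515/0.4111 = 1.8607 rad/s.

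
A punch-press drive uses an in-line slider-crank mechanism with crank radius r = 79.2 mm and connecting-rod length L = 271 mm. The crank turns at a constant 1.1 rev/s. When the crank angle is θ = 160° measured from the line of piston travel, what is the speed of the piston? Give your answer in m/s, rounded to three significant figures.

ω = 2π·1.1 = 6.912 rad/s
For an in-line slider-crank, x = r cosθ + √(L² − r² sin²θ), so v = −rω sinθ·[1 + r cosθ/√(L² − r² sin²θ)].
With r = 0.0792 m, L = 0.271 m, θ = 160°: √(L² − r² sin²θ) = 0.26964 m.
v = −0.0792·6.912·0.34202·[1 + 0.0792·-0.93969/0.26964] = -0.13554 m/s.
|v| = 0.13554 m/s.

0.136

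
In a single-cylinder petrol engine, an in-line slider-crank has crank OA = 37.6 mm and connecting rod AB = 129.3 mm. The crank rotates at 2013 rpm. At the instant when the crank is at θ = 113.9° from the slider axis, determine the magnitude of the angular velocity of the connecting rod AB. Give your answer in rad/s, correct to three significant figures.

25.8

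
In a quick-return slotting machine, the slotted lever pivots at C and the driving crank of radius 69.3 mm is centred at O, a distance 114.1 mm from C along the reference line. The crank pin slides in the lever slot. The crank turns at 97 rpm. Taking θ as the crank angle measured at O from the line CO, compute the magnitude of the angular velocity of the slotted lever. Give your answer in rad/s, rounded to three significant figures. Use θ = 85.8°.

ω = 10.16 rad/s (from 97 rpm).
Crank pin A relative to C: A = (d + r cosθ, r sinθ); lever angle φ = atan2(r sinθ, d + r cosθ).
Differentiating tanφ: φ̇ = rω(d cosθ + r)/(d² + r² + 2dr cosθ).
d² + r² + 2dr cosθ = |CA|² = 0.0189795 m²;  d cosθ + r = +0.077656 m.
|ω_lever| = |0.0693·10.16·+0.077656| / 0.0189795 = 2.8802 rad/s.

2.88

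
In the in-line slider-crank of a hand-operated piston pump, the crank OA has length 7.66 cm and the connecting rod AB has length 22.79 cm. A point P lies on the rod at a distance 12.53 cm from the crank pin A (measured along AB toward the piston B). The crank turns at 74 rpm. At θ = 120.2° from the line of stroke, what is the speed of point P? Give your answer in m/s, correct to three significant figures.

ω = 7.749 rad/s.  Crank-pin speed |V_A| = rω = 0.59359 m/s, perpendicular to OA.
Rod angle: sinφ = −(r/L) sinθ ⇒ φ = -16.887°; ω_rod = −rω cosθ/√(L²−r²sin²θ) = +1.3692 rad/s.
V_P = V_A + ω_rod × AP, with AP = 0.1253 m along the rod.
Components: V_Px = −rω sinθ − a·ω_rod·sinφ = -0.46319 m/s;  V_Py = rω cosθ + a·ω_rod·cosφ = -0.13442 m/s.
|V_P| = √(V_Px² + V_Py²) = 0.4823 m/s.

0.482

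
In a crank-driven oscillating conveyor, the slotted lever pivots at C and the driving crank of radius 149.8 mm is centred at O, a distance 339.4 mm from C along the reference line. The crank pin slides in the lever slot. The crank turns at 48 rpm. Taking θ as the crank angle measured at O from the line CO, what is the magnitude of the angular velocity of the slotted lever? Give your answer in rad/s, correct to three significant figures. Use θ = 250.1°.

0.251

ω = 5.027 rad/s (from 48 rpm).
Crank pin A relative to C: A = (d + r cosθ, r sinθ); lever angle φ = atan2(r sinθ, d + r cosθ).
Differentiating tanφ: φ̇ = rω(d cosθ + r)/(d² + r² + 2dr cosθ).
d² + r² + 2dr cosθ = |CA|² = 0.103021 m²;  d cosθ + r = +0.034275 m.
|ω_lever| = |0.1498·5.027·+0.034275| / 0.103021 = 0.25052 rad/s.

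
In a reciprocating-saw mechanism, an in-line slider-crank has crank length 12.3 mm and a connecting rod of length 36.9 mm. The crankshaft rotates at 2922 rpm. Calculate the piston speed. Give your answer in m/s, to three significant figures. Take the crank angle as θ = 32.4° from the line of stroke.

ω = 2π·2922/60 = 306 rad/s
For an in-line slider-crank, x = r cosθ + √(L² − r² sin²θ), so v = −rω sinθ·[1 + r cosθ/√(L² − r² sin²θ)].
With r = 0.0123 m, L = 0.0369 m, θ = 32.4°: √(L² − r² sin²θ) = 0.036307 m.
v = −0.0123·306·0.53583·[1 + 0.0123·0.84433/0.036307] = -2.5935 m/s.
|v| = 2.5935 m/s.

2.59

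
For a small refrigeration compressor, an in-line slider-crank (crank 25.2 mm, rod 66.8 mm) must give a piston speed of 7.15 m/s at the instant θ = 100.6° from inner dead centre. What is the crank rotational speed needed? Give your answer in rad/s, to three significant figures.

For an in-line slider-crank, |v_piston| = rω|sinθ|·[1 + r cosθ/√(L² − r² sin²θ)].
With r = 0.0252 m, L = 0.0668 m, θ = 100.6°: the bracketed kinematic factor |dx/dθ| = 0.022919 m.
ω = v/|dx/dθ| = 7.15/0.022919 = 311.97 rad/s.

312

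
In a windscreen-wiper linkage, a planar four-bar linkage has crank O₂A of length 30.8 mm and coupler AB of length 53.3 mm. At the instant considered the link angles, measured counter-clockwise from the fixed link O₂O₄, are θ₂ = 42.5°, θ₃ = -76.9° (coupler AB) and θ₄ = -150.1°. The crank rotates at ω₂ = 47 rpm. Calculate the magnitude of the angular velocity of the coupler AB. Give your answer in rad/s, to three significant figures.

0.648

ω₂ = 4.922 rad/s (from 47 rpm).
Differentiating the loop-closure r₂e^{iθ₂}+r₃e^{iθ₃}=r₁+r₄e^{iθ₄} gives r₂ω₂e^{iθ₂}+r₃ω₃e^{iθ₃}=r₄ω₄e^{iθ₄}.
Eliminating the other unknown: ω₃ = r₂ω₂ sin(θ₄−θ₂) / [r₃ sin(θ₃−θ₄)].
Numerator sine = +0.21814; denominator sine = +0.95732.
Result = 0.0308·4.922·(+0.21814) / (0.0533·(+0.95732)) = +0.64809 rad/s; magnitude 0.64809 rad/s.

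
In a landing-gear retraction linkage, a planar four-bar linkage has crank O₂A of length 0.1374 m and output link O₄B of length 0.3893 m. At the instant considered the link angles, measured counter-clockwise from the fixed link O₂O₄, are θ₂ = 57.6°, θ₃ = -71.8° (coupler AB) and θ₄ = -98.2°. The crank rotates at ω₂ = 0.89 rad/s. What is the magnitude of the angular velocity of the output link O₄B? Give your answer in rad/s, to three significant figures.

ω₂ = 0.89 rad/s
Differentiating the loop-closure r₂e^{iθ₂}+r₃e^{iθ₃}=r₁+r₄e^{iθ₄} gives r₂ω₂e^{iθ₂}+r₃ω₃e^{iθ₃}=r₄ω₄e^{iθ₄}.
Eliminating the other unknown: ω₄ = r₂ω₂ sin(θ₂−θ₃) / [r₄ sin(θ₄−θ₃)].
Numerator sine = +0.77273; denominator sine = -0.44464.
Result = 0.1374·0.89·(+0.77273) / (0.3893·(-0.44464)) = -0.54591 rad/s; magnitude 0.54591 rad/s.

0.546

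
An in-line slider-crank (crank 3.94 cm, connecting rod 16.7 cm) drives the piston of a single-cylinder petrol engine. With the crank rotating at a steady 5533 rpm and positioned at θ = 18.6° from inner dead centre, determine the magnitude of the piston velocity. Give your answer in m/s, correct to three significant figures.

8.91

ω = 2π·5533/60 = 579.4 rad/s
For an in-line slider-crank, x = r cosθ + √(L² − r² sin²θ), so v = −rω sinθ·[1 + r cosθ/√(L² − r² sin²θ)].
With r = 0.0394 m, L = 0.167 m, θ = 18.6°: √(L² − r² sin²θ) = 0.16653 m.
v = −0.0394·579.4·0.31896·[1 + 0.0394·0.94777/0.16653] = -8.9143 m/s.
|v| = 8.9143 m/s.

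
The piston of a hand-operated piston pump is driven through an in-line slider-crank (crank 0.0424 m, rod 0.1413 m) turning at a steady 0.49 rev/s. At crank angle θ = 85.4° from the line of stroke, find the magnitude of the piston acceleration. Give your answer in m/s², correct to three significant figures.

ω = 2π·0.49 = 3.079 rad/s
x(θ) = r cosθ + √(L² − r² sin²θ); with ω constant, a = ω²·d²x/dθ².
d²x/dθ² = −r cosθ − r²(cos2θ)/√u − r⁴ sin²2θ/(4u^{3/2}),  u = L² − r² sin²θ = 0.0181795 m².
Substituting r = 0.0424 m, L = 0.1413 m, θ = 85.4°: d²x/dθ² = +0.009753 m.
a = ω²·d²x/dθ² = (3.079)²·(+0.009753) = +0.092447 m/s²;  |a| = 0.092447 m/s².

0.0924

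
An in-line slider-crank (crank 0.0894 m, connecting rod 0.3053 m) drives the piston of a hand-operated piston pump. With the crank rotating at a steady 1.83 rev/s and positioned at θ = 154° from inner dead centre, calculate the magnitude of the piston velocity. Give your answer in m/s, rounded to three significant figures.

ω = 2π·1.83 = 11.5 rad/s
For an in-line slider-crank, x = r cosθ + √(L² − r² sin²θ), so v = −rω sinθ·[1 + r cosθ/√(L² − r² sin²θ)].
With r = 0.0894 m, L = 0.3053 m, θ = 154°: √(L² − r² sin²θ) = 0.30277 m.
v = −0.0894·11.5·0.43837·[1 + 0.0894·-0.89879/0.30277] = -0.33103 m/s.
|v| = 0.33103 m/s.

0.331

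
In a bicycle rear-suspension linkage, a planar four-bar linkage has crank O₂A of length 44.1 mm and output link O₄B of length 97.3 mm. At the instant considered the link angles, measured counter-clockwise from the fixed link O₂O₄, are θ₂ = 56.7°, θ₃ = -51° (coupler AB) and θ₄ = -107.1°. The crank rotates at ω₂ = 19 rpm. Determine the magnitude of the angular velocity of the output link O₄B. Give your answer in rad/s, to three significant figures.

1.04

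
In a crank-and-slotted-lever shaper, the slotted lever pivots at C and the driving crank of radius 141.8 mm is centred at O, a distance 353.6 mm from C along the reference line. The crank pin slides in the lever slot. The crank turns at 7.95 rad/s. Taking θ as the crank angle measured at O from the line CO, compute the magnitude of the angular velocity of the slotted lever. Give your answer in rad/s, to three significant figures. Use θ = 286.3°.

ω = 7.95 rad/s
Crank pin A relative to C: A = (d + r cosθ, r sinθ); lever angle φ = atan2(r sinθ, d + r cosθ).
Differentiating tanφ: φ̇ = rω(d cosθ + r)/(d² + r² + 2dr cosθ).
d² + r² + 2dr cosθ = |CA|² = 0.173286 m²;  d cosθ + r = +0.24104 m.
|ω_lever| = |0.1418·7.95·+0.24104| / 0.173286 = 1.5681 rad/s.

1.57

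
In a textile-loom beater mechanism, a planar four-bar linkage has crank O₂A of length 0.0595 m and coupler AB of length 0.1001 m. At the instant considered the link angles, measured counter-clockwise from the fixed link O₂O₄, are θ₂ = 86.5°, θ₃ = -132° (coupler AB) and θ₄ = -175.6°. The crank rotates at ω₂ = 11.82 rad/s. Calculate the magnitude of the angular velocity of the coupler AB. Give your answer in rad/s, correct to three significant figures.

10.1

ω₂ = 11.82 rad/s
Differentiating the loop-closure r₂e^{iθ₂}+r₃e^{iθ₃}=r₁+r₄e^{iθ₄} gives r₂ω₂e^{iθ₂}+r₃ω₃e^{iθ₃}=r₄ω₄e^{iθ₄}.
Eliminating the other unknown: ω₃ = r₂ω₂ sin(θ₄−θ₂) / [r₃ sin(θ₃−θ₄)].
Numerator sine = +0.99051; denominator sine = +0.68962.
Result = 0.0595·11.82·(+0.99051) / (0.1001·(+0.68962)) = +10.091 rad/s; magnitude 10.091 rad/s.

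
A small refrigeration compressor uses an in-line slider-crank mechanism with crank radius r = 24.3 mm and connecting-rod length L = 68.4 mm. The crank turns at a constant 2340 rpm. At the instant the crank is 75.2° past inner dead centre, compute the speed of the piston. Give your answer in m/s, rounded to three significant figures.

6.31

ω = 2π·2340/60 = 245 rad/s
For an in-line slider-crank, x = r cosθ + √(L² − r² sin²θ), so v = −rω sinθ·[1 + r cosθ/√(L² − r² sin²θ)].
With r = 0.0243 m, L = 0.0684 m, θ = 75.2°: √(L² − r² sin²θ) = 0.064239 m.
v = −0.0243·245·0.96682·[1 + 0.0243·0.25545/0.064239] = -6.3133 m/s.
|v| = 6.3133 m/s.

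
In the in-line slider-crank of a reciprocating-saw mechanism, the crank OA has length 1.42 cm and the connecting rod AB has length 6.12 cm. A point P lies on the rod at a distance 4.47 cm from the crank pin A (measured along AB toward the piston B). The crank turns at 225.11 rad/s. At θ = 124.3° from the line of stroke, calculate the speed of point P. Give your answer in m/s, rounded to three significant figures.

ω = 225.1 rad/s.  Crank-pin speed |V_A| = rω = 3.1966 m/s, perpendicular to OA.
Rod angle: sinφ = −(r/L) sinθ ⇒ φ = -11.051°; ω_rod = −rω cosθ/√(L²−r²sin²θ) = +29.99 rad/s.
V_P = V_A + ω_rod × AP, with AP = 0.0447 m along the rod.
Components: V_Px = −rω sinθ − a·ω_rod·sinφ = -2.3837 m/s;  V_Py = rω cosθ + a·ω_rod·cosφ = -0.48566 m/s.
|V_P| = √(V_Px² + V_Py²) = 2.4327 m/s.

2.43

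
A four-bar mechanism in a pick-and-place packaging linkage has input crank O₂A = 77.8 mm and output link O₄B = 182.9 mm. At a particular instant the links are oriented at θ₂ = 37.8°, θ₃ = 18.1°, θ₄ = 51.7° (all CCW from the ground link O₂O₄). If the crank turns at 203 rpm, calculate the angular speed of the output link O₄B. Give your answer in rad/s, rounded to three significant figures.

ω₂ = 21.26 rad/s (from 203 rpm).
Differentiating the loop-closure r₂e^{iθ₂}+r₃e^{iθ₃}=r₁+r₄e^{iθ₄} gives r₂ω₂e^{iθ₂}+r₃ω₃e^{iθ₃}=r₄ω₄e^{iθ₄}.
Eliminating the other unknown: ω₄ = r₂ω₂ sin(θ₂−θ₃) / [r₄ sin(θ₄−θ₃)].
Numerator sine = +0.33710; denominator sine = +0.55339.
Result = 0.0778·21.26·(+0.33710) / (0.1829·(+0.55339)) = +5.5082 rad/s; magnitude 5.5082 rad/s.

5.51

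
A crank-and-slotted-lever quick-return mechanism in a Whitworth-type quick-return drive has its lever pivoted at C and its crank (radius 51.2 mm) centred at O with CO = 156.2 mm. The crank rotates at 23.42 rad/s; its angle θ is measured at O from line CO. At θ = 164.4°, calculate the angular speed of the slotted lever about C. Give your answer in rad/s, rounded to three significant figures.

10.2

ω = 23.42 rad/s
Crank pin A relative to C: A = (d + r cosθ, r sinθ); lever angle φ = atan2(r sinθ, d + r cosθ).
Differentiating tanφ: φ̇ = rω(d cosθ + r)/(d² + r² + 2dr cosθ).
d² + r² + 2dr cosθ = |CA|² = 0.0116142 m²;  d cosθ + r = -0.099246 m.
|ω_lever| = |0.0512·23.42·-0.099246| / 0.0116142 = 10.247 rad/s.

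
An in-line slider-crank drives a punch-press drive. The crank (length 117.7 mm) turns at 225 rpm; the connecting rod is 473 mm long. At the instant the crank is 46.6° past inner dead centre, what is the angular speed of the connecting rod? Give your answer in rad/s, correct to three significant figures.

ω = 23.56 rad/s (converted from 225 rpm).
The rod makes angle φ with the slider axis where L sinφ = r sinθ; differentiating, L cosφ·φ̇ = r ω cosθ.
L cosφ = √(L² − r² sin²θ) = 0.46521 m.
|ω_rod| = r ω |cosθ| / √(L² − r² sin²θ) = 0.1177·23.56·0.68709/0.46521 = 4.096 rad/s.

4.10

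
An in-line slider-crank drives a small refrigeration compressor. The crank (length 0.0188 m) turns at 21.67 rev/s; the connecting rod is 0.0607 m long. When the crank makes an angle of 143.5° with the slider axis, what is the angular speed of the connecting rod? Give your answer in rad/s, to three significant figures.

34.5

ω = 136.2 rad/s (converted from 21.67 rev/s).
The rod makes angle φ with the slider axis where L sinφ = r sinθ; differentiating, L cosφ·φ̇ = r ω cosθ.
L cosφ = √(L² − r² sin²θ) = 0.059661 m.
|ω_rod| = r ω |cosθ| / √(L² − r² sin²θ) = 0.0188·136.2·0.80386/0.059661 = 34.489 rad/s.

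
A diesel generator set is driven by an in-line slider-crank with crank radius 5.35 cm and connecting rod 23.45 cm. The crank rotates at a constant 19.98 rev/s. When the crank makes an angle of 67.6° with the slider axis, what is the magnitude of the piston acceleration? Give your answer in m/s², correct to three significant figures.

183

ω = 2π·20 = 125.5 rad/s
x(θ) = r cosθ + √(L² − r² sin²θ); with ω constant, a = ω²·d²x/dθ².
d²x/dθ² = −r cosθ − r²(cos2θ)/√u − r⁴ sin²2θ/(4u^{3/2}),  u = L² − r² sin²θ = 0.0525436 m².
Substituting r = 0.0535 m, L = 0.2345 m, θ = 67.6°: d²x/dθ² = -0.011612 m.
a = ω²·d²x/dθ² = (125.5)²·(-0.011612) = -182.99 m/s²;  |a| = 182.99 m/s².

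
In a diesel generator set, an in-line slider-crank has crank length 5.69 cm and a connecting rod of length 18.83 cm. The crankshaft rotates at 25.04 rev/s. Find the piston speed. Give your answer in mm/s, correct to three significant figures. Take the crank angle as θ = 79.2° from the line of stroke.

ω = 2π·25 = 157.3 rad/s
For an in-line slider-crank, x = r cosθ + √(L² − r² sin²θ), so v = −rω sinθ·[1 + r cosθ/√(L² − r² sin²θ)].
With r = 0.0569 m, L = 0.1883 m, θ = 79.2°: √(L² − r² sin²θ) = 0.17981 m.
v = −0.0569·157.3·0.98229·[1 + 0.0569·0.18738/0.17981] = -9.315 m/s.
|v| = 9.315 m/s = 9315 mm/s.

9310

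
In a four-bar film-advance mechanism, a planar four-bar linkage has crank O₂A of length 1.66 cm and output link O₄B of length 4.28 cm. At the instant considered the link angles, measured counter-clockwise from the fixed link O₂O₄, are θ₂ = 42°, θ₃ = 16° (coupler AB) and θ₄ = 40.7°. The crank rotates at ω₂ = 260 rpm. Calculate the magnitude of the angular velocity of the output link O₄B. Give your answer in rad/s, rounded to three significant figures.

ω₂ = 27.23 rad/s (from 260 rpm).
Differentiating the loop-closure r₂e^{iθ₂}+r₃e^{iθ₃}=r₁+r₄e^{iθ₄} gives r₂ω₂e^{iθ₂}+r₃ω₃e^{iθ₃}=r₄ω₄e^{iθ₄}.
Eliminating the other unknown: ω₄ = r₂ω₂ sin(θ₂−θ₃) / [r₄ sin(θ₄−θ₃)].
Numerator sine = +0.43837; denominator sine = +0.41787.
Result = 0.0166·27.23·(+0.43837) / (0.0428·(+0.41787)) = +11.078 rad/s; magnitude 11.078 rad/s.

11.1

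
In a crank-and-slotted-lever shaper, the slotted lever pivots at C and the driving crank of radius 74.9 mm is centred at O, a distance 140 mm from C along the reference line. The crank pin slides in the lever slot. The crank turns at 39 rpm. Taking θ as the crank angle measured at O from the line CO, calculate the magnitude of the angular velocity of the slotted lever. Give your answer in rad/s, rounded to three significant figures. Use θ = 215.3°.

1.49

ω = 4.084 rad/s (from 39 rpm).
Crank pin A relative to C: A = (d + r cosθ, r sinθ); lever angle φ = atan2(r sinθ, d + r cosθ).
Differentiating tanφ: φ̇ = rω(d cosθ + r)/(d² + r² + 2dr cosθ).
d² + r² + 2dr cosθ = |CA|² = 0.00809397 m²;  d cosθ + r = -0.039359 m.
|ω_lever| = |0.0749·4.084·-0.039359| / 0.00809397 = 1.4875 rad/s.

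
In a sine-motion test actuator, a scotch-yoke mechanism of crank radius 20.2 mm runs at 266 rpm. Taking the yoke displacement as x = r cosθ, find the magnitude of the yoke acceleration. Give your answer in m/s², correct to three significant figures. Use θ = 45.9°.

10.9

ω = 27.86 rad/s (from 266 rpm).
x = r cosθ ⇒ ẍ = −rω² cosθ (ω constant).
|a| = rω²|cosθ| = 0.0202·(27.86)²·|cos 45.9°| = 10.908 m/s².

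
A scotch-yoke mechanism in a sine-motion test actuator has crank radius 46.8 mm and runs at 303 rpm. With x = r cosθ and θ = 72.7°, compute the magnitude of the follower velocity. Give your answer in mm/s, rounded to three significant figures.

ω = 31.73 rad/s (from 303 rpm).
x = r cosθ ⇒ ẋ = −rω sinθ.
|v| = rω|sinθ| = 0.0468·31.73·|sin 72.7°| = 1.4178 m/s = 1417.8 mm/s.

1420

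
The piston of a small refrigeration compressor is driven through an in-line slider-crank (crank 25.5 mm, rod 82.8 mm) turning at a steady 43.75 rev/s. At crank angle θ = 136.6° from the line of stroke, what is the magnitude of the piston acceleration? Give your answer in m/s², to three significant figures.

1350

ω = 2π·43.7 = 274.9 rad/s
x(θ) = r cosθ + √(L² − r² sin²θ); with ω constant, a = ω²·d²x/dθ².
d²x/dθ² = −r cosθ − r²(cos2θ)/√u − r⁴ sin²2θ/(4u^{3/2}),  u = L² − r² sin²θ = 0.00654886 m².
Substituting r = 0.0255 m, L = 0.0828 m, θ = 136.6°: d²x/dθ² = +0.01788 m.
a = ω²·d²x/dθ² = (274.9)²·(+0.01788) = +1351.1 m/s²;  |a| = 1351.1 m/s².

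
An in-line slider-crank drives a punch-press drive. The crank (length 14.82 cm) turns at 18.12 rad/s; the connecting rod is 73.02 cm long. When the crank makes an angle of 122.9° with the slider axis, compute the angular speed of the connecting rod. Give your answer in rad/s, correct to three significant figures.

2.03

ω = 18.12 rad/s
The rod makes angle φ with the slider axis where L sinφ = r sinθ; differentiating, L cosφ·φ̇ = r ω cosθ.
L cosφ = √(L² − r² sin²θ) = 0.71952 m.
|ω_rod| = r ω |cosθ| / √(L² − r² sin²θ) = 0.1482·18.12·0.54317/0.71952 = 2.0272 rad/s.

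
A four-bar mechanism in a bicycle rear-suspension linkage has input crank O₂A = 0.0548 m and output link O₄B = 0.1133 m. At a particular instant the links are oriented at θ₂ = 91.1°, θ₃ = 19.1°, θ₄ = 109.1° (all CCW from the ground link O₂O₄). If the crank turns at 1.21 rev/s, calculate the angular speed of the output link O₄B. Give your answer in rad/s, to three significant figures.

ω₂ = 7.603 rad/s (from 1.21 rev/s).
Differentiating the loop-closure r₂e^{iθ₂}+r₃e^{iθ₃}=r₁+r₄e^{iθ₄} gives r₂ω₂e^{iθ₂}+r₃ω₃e^{iθ₃}=r₄ω₄e^{iθ₄}.
Eliminating the other unknown: ω₄ = r₂ω₂ sin(θ₂−θ₃) / [r₄ sin(θ₄−θ₃)].
Numerator sine = +0.95106; denominator sine = +1.00000.
Result = 0.0548·7.603·(+0.95106) / (0.1133·(+1.00000)) = +3.4972 rad/s; magnitude 3.4972 rad/s.

3.50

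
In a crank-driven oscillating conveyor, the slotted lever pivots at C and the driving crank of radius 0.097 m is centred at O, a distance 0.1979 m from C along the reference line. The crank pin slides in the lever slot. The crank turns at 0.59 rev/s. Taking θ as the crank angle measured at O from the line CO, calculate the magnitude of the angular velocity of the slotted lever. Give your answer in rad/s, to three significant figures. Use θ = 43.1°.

1.13

ω = 3.707 rad/s (from 0.59 rev/s).
Crank pin A relative to C: A = (d + r cosθ, r sinθ); lever angle φ = atan2(r sinθ, d + r cosθ).
Differentiating tanφ: φ̇ = rω(d cosθ + r)/(d² + r² + 2dr cosθ).
d² + r² + 2dr cosθ = |CA|² = 0.0766062 m²;  d cosθ + r = +0.2415 m.
|ω_lever| = |0.097·3.707·+0.2415| / 0.0766062 = 1.1336 rad/s.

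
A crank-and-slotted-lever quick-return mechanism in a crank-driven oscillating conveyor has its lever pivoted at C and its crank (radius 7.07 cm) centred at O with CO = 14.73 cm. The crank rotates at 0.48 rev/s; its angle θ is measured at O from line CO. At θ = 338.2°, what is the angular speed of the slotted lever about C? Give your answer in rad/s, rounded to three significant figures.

0.961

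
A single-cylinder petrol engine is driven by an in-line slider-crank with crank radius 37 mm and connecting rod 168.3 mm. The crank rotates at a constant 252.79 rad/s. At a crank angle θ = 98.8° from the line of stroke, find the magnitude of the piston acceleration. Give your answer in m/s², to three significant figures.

ω = 252.8 rad/s
x(θ) = r cosθ + √(L² − r² sin²θ); with ω constant, a = ω²·d²x/dθ².
d²x/dθ² = −r cosθ − r²(cos2θ)/√u − r⁴ sin²2θ/(4u^{3/2}),  u = L² − r² sin²θ = 0.0269879 m².
Substituting r = 0.037 m, L = 0.1683 m, θ = 98.8°: d²x/dθ² = +0.013594 m.
a = ω²·d²x/dθ² = (252.8)²·(+0.013594) = +868.7 m/s²;  |a| = 868.7 m/s².

869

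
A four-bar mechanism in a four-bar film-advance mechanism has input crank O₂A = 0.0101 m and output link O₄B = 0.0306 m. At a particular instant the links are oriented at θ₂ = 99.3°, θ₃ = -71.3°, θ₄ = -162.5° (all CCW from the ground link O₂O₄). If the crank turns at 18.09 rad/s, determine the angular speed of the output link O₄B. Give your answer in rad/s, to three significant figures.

0.975

ω₂ = 18.09 rad/s
Differentiating the loop-closure r₂e^{iθ₂}+r₃e^{iθ₃}=r₁+r₄e^{iθ₄} gives r₂ω₂e^{iθ₂}+r₃ω₃e^{iθ₃}=r₄ω₄e^{iθ₄}.
Eliminating the other unknown: ω₄ = r₂ω₂ sin(θ₂−θ₃) / [r₄ sin(θ₄−θ₃)].
Numerator sine = +0.16333; denominator sine = -0.99978.
Result = 0.0101·18.09·(+0.16333) / (0.0306·(-0.99978)) = -0.97541 rad/s; magnitude 0.97541 rad/s.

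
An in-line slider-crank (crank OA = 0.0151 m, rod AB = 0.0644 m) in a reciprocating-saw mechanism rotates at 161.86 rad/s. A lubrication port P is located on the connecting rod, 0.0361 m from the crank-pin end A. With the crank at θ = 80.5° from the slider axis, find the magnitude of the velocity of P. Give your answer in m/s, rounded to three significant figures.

ω = 161.9 rad/s.  Crank-pin speed |V_A| = rω = 2.4441 m/s, perpendicular to OA.
Rod angle: sinφ = −(r/L) sinθ ⇒ φ = -13.371°; ω_rod = −rω cosθ/√(L²−r²sin²θ) = -6.4384 rad/s.
V_P = V_A + ω_rod × AP, with AP = 0.0361 m along the rod.
Components: V_Px = −rω sinθ − a·ω_rod·sinφ = -2.4643 m/s;  V_Py = rω cosθ + a·ω_rod·cosφ = +0.17727 m/s.
|V_P| = √(V_Px² + V_Py²) = 2.4707 m/s.

2.47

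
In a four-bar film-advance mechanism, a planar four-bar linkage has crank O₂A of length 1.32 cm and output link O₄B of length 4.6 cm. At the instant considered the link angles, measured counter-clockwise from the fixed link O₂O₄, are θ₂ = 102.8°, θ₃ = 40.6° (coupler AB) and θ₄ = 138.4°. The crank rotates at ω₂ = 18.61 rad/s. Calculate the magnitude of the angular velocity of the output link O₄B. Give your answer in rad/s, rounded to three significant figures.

ω₂ = 18.61 rad/s
Differentiating the loop-closure r₂e^{iθ₂}+r₃e^{iθ₃}=r₁+r₄e^{iθ₄} gives r₂ω₂e^{iθ₂}+r₃ω₃e^{iθ₃}=r₄ω₄e^{iθ₄}.
Eliminating the other unknown: ω₄ = r₂ω₂ sin(θ₂−θ₃) / [r₄ sin(θ₄−θ₃)].
Numerator sine = +0.88458; denominator sine = +0.99075.
Result = 0.0132·18.61·(+0.88458) / (0.046·(+0.99075)) = +4.768 rad/s; magnitude 4.768 rad/s.

4.77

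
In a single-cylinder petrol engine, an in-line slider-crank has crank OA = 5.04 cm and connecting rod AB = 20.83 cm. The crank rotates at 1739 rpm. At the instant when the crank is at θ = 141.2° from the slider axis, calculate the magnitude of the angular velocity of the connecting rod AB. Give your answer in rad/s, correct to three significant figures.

ω = 182.1 rad/s (converted from 1739 rpm).
The rod makes angle φ with the slider axis where L sinφ = r sinθ; differentiating, L cosφ·φ̇ = r ω cosθ.
L cosφ = √(L² − r² sin²θ) = 0.20589 m.
|ω_rod| = r ω |cosθ| / √(L² − r² sin²θ) = 0.0504·182.1·0.77934/0.20589 = 34.741 rad/s.

34.7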